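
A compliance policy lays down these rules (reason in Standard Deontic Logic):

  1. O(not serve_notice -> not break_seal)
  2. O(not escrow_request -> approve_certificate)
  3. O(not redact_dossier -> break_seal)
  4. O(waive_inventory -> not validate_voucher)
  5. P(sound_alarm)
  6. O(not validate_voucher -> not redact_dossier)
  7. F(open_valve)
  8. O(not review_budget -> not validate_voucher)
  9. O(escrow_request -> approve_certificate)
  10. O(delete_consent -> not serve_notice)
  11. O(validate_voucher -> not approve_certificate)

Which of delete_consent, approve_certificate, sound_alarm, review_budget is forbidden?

delete_consent

Premises 2 and 9 are O(not escrow_request -> approve_certificate) and O(escrow_request -> approve_certificate); every ideal world satisfies not escrow_request or escrow_request, so in either case approve_certificate holds — hence O(approve_certificate).
The contrapositive of premise 11 (O(validate_voucher -> not approve_certificate)) is O(approve_certificate -> not validate_voucher), and O(approve_certificate) is already established, so O(not validate_voucher).
Applying K to premise 6 (O(not validate_voucher -> not redact_dossier)) and O(not validate_voucher) yields O(not redact_dossier).
With premise 3, O(not redact_dossier -> break_seal), the K-axiom yields O(break_seal).
Premise 1, O(not serve_notice -> not break_seal), contraposes to O(break_seal -> serve_notice); with O(break_seal) we get O(serve_notice).
The contrapositive of premise 10 (O(delete_consent -> not serve_notice)) is O(serve_notice -> not delete_consent), and O(serve_notice) is already established, so O(not delete_consent).
So O(not delete_consent) holds, i.e. delete_consent is forbidden. None of the other listed options is forbidden under the premises.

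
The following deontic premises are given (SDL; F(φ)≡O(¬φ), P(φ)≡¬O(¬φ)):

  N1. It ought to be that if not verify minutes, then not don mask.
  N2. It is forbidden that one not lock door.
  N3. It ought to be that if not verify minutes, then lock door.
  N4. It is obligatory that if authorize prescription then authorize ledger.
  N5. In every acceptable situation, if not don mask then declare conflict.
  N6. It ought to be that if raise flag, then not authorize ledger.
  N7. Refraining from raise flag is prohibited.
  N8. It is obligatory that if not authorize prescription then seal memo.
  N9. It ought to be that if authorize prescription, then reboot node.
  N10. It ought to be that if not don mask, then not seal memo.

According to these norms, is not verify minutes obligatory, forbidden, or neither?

Forbidden

Premise 7 is F(¬raise_flag), i.e. O(raise_flag).
From O(raise_flag) and premise 6, O(raise_flag → ¬authorize_ledger), we obtain O(¬authorize_ledger).
Premise 4, O(authorize_prescription → authorize_ledger), contraposes to O(¬authorize_ledger → ¬authorize_prescription); with O(¬authorize_ledger) we get O(¬authorize_prescription).
From O(¬authorize_prescription) and premise 8, O(¬authorize_prescription → seal_memo), we obtain O(seal_memo).
The contrapositive of premise 10 (O(¬don_mask → ¬seal_memo)) is O(seal_memo → don_mask), and O(seal_memo) is already established, so O(don_mask).
Premise 1 is O(¬verify_minutes → ¬don_mask); contrapositively O(don_mask → verify_minutes). Since O(don_mask) holds, K gives O(verify_minutes).
Premises 2, 3, 5, 9 do not contribute to this derivation.
Thus O(verify_minutes), which is F(¬verify_minutes): ¬verify_minutes is forbidden.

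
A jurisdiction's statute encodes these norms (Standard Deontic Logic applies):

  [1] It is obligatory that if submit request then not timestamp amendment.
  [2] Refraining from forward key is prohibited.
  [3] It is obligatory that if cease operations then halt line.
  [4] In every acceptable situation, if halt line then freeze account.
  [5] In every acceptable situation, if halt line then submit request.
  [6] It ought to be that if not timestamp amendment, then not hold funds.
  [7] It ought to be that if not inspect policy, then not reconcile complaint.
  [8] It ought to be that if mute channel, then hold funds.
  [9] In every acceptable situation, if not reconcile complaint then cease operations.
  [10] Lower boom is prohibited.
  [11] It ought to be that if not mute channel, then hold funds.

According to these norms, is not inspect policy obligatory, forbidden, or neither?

Premises 8 and 11 are O(mute_channel → hold_funds) and O(¬mute_channel → hold_funds); every ideal world satisfies mute_channel or ¬mute_channel, so in either case hold_funds holds — hence O(hold_funds).
Premise 6 is O(¬timestamp_amendment → ¬hold_funds); contrapositively O(hold_funds → timestamp_amendment). Since O(hold_funds) holds, K gives O(timestamp_amendment).
Premise 1 is O(submit_request → ¬timestamp_amendment); contrapositively O(timestamp_amendment → ¬submit_request). Since O(timestamp_amendment) holds, K gives O(¬submit_request).
Premise 5, O(halt_line → submit_request), contraposes to O(¬submit_request → ¬halt_line); with O(¬submit_request) we get O(¬halt_line).
Premise 3 is O(cease_operations → halt_line); contrapositively O(¬halt_line → ¬cease_operations). Since O(¬halt_line) holds, K gives O(¬cease_operations).
The contrapositive of premise 9 (O(¬reconcile_complaint → cease_operations)) is O(¬cease_operations → reconcile_complaint), and O(¬cease_operations) is already established, so O(reconcile_complaint).
The contrapositive of premise 7 (O(¬inspect_policy → ¬reconcile_complaint)) is O(reconcile_complaint → inspect_policy), and O(reconcile_complaint) is already established, so O(inspect_policy).
Premises 2, 4, 10 do not contribute to this derivation.
Thus O(inspect_policy), which is F(¬inspect_policy): ¬inspect_policy is forbidden.

Forbidden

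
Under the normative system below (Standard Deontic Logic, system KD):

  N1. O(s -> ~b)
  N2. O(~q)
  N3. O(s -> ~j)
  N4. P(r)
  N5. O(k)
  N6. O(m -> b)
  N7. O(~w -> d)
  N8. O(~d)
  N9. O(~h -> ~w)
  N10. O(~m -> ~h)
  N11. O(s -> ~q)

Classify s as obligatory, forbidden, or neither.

Forbidden

Premise 8 gives O(~d).
Premise 7, O(~w -> d), contraposes to O(~d -> w); with O(~d) we get O(w).
The contrapositive of premise 9 (O(~h -> ~w)) is O(w -> h), and O(w) is already established, so O(h).
Premise 10, O(~m -> ~h), contraposes to O(h -> m); with O(h) we get O(m).
Premise 6 is O(m -> b); since O(m), deontic closure gives O(b).
Premise 1, O(s -> ~b), contraposes to O(b -> ~s); with O(b) we get O(~s).
Premises 2, 3, 4, 5, 11 do not contribute to this derivation.
Thus O(~s), which is F(s): s is forbidden.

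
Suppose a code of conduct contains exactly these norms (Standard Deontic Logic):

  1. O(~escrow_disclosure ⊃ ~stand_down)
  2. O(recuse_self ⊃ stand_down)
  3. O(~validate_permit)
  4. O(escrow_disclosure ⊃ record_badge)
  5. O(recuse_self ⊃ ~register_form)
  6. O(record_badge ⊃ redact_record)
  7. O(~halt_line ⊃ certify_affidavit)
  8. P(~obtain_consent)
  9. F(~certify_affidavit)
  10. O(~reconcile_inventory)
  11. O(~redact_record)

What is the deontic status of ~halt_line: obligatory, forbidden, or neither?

Neither

Premise 7 is O(~halt_line ⊃ certify_affidavit); even if O(certify_affidavit) held, inferring O(~halt_line) would be affirming the consequent — invalid.
No premise or chain of K-axiom applications forces O(~halt_line), and none forces O(halt_line). So ~halt_line is neither obligatory nor forbidden under these norms.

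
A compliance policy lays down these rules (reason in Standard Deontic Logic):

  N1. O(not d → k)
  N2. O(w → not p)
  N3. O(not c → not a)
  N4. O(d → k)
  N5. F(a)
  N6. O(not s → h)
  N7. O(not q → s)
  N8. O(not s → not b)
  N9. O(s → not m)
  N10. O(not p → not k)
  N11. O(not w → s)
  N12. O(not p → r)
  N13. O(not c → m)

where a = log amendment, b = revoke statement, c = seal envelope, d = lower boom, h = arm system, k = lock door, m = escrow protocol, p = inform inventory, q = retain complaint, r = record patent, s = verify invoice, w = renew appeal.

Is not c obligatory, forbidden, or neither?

Premises 4 and 1 are O(d → k) and O(not d → k); every ideal world satisfies d or not d, so in either case k holds — hence O(k).
Premise 10, O(not p → not k), contraposes to O(k → p); with O(k) we get O(p).
The contrapositive of premise 2 (O(w → not p)) is O(p → not w), and O(p) is already established, so O(not w).
Applying K to premise 11 (O(not w → s)) and O(not w) yields O(s).
Premise 9 is O(s → not m); since O(s), deontic closure gives O(not m).
Premise 13, O(not c → m), contraposes to O(not m → c); with O(not m) we get O(c).
Premises 3, 5, 6, 7, 8, 12 do not contribute to this derivation.
Thus O(c), which is F(not c): not c is forbidden.

Forbidden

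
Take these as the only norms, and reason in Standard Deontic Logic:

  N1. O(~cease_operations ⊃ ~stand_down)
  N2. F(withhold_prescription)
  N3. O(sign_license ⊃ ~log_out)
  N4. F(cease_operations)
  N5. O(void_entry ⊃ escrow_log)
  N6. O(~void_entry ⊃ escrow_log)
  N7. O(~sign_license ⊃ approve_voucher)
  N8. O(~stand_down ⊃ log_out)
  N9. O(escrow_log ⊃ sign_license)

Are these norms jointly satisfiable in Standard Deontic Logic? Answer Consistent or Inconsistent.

Premises 5 and 6 are O(void_entry ⊃ escrow_log) and O(~void_entry ⊃ escrow_log); every ideal world satisfies void_entry or ~void_entry, so in either case escrow_log holds — hence O(escrow_log).
Applying K to premise 9 (O(escrow_log ⊃ sign_license)) and O(escrow_log) yields O(sign_license).
From O(sign_license) and premise 3, O(sign_license ⊃ ~log_out), we obtain O(~log_out).
The contrapositive of premise 8 (O(~stand_down ⊃ log_out)) is O(~log_out ⊃ stand_down), and O(~log_out) is already established, so O(stand_down).
The contrapositive of premise 1 (O(~cease_operations ⊃ ~stand_down)) is O(stand_down ⊃ cease_operations), and O(stand_down) is already established, so O(cease_operations).
However, F(cease_operations) at premise 4 amounts to O(~cease_operations).
We now have both O(cease_operations) and O(~cease_operations) — cease_operations is simultaneously obligatory and forbidden, violating the D-axiom.

Inconsistent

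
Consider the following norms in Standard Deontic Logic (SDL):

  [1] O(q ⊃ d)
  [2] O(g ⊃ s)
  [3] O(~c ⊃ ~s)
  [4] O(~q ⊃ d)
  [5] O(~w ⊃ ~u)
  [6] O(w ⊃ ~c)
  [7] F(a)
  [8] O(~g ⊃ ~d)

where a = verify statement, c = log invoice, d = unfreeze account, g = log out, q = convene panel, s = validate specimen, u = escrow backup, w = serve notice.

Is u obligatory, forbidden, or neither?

Forbidden

Premises 4 and 1 cover both cases: O(~q ⊃ d) and O(q ⊃ d). Since ~q ∨ q is a tautology, O(d) follows.
Premise 8, O(~g ⊃ ~d), contraposes to O(d ⊃ g); with O(d) we get O(g).
From O(g) and premise 2, O(g ⊃ s), we obtain O(s).
The contrapositive of premise 3 (O(~c ⊃ ~s)) is O(s ⊃ c), and O(s) is already established, so O(c).
The contrapositive of premise 6 (O(w ⊃ ~c)) is O(c ⊃ ~w), and O(c) is already established, so O(~w).
Premise 5 is O(~w ⊃ ~u); since O(~w), deontic closure gives O(~u).
Premise 7 does not contribute to this derivation.
Thus O(~u), which is F(u): u is forbidden.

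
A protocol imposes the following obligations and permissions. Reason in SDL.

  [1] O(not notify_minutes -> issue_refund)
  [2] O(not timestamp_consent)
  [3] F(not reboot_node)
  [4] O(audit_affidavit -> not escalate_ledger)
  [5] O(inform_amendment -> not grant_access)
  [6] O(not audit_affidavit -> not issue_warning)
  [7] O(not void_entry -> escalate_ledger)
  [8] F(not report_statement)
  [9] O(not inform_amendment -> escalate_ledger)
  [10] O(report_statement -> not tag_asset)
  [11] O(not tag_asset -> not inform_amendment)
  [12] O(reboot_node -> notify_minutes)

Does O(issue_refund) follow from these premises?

Premise 1 is O(not notify_minutes -> issue_refund), but O(not notify_minutes) is not derivable from the premises, so it does not yield O(issue_refund).
No other premise forces O(issue_refund). An ideal world satisfying every premise can still have issue_refund false, so O(issue_refund) is not derivable.

No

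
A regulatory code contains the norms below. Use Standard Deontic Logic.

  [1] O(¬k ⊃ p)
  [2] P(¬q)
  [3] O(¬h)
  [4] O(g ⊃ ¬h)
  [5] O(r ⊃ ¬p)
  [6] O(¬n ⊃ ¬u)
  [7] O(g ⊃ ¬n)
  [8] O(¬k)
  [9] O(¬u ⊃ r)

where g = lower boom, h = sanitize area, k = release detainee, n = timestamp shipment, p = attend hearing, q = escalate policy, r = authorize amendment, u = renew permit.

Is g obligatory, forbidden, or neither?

Premise 8 states O(¬k) outright.
Applying K to premise 1 (O(¬k ⊃ p)) and O(¬k) yields O(p).
Premise 5 is O(r ⊃ ¬p); contrapositively O(p ⊃ ¬r). Since O(p) holds, K gives O(¬r).
The contrapositive of premise 9 (O(¬u ⊃ r)) is O(¬r ⊃ u), and O(¬r) is already established, so O(u).
Premise 6, O(¬n ⊃ ¬u), contraposes to O(u ⊃ n); with O(u) we get O(n).
The contrapositive of premise 7 (O(g ⊃ ¬n)) is O(n ⊃ ¬g), and O(n) is already established, so O(¬g).
Premises 2, 3, 4 do not contribute to this derivation.
Thus O(¬g), which is F(g): g is forbidden.

Forbidden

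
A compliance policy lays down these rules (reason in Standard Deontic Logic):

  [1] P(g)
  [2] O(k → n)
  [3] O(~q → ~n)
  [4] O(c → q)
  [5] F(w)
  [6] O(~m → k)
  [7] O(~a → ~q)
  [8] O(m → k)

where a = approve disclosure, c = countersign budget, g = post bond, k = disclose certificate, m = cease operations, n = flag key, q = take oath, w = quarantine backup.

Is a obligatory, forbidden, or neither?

Premises 8 and 6 cover both cases: O(m → k) and O(~m → k). Since m ∨ ~m is a tautology, O(k) follows.
Applying K to premise 2 (O(k → n)) and O(k) yields O(n).
Premise 3 is O(~q → ~n); contrapositively O(n → q). Since O(n) holds, K gives O(q).
Premise 7 is O(~a → ~q); contrapositively O(q → a). Since O(q) holds, K gives O(a).
Premises 1, 4, 5 do not contribute to this derivation.
Hence a is obligatory.

Obligatory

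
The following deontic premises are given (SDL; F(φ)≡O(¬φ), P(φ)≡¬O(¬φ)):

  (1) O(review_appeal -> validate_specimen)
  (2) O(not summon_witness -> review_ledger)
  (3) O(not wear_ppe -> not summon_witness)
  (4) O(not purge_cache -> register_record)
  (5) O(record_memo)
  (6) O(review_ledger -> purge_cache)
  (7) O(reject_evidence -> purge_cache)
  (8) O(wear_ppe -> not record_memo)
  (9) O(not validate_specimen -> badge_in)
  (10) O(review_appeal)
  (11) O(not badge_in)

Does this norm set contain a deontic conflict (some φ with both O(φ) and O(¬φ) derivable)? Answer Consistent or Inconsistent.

Premise 9 is O(not validate_specimen -> badge_in), but O(not validate_specimen) is not derivable from the premises, so it does not yield O(badge_in).
So O(badge_in) is not derivable, and the apparent clash with O(not badge_in) does not arise.
A world satisfying every obligation exists (e.g. badge_in=false, purge_cache=true, record_memo=true, register_record=false, reject_evidence=false, review_appeal=true, review_ledger=true, summon_witness=false, validate_specimen=true, wear_ppe=false); no atom is both obligatory and forbidden, so the set is consistent.

Consistent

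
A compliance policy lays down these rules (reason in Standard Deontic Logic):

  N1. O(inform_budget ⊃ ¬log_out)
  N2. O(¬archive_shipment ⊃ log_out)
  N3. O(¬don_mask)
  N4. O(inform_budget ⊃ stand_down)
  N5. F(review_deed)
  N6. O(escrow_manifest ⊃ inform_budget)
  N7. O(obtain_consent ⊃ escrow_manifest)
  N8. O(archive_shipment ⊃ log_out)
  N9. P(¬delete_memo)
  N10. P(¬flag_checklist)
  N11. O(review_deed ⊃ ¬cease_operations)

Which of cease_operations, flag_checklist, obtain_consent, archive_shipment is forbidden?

obtain_consent

Premises 2 and 8 cover both cases: O(¬archive_shipment ⊃ log_out) and O(archive_shipment ⊃ log_out). Since ¬archive_shipment ∨ archive_shipment is a tautology, O(log_out) follows.
The contrapositive of premise 1 (O(inform_budget ⊃ ¬log_out)) is O(log_out ⊃ ¬inform_budget), and O(log_out) is already established, so O(¬inform_budget).
The contrapositive of premise 6 (O(escrow_manifest ⊃ inform_budget)) is O(¬inform_budget ⊃ ¬escrow_manifest), and O(¬inform_budget) is already established, so O(¬escrow_manifest).
Premise 7 is O(obtain_consent ⊃ escrow_manifest); contrapositively O(¬escrow_manifest ⊃ ¬obtain_consent). Since O(¬escrow_manifest) holds, K gives O(¬obtain_consent).
So O(¬obtain_consent) holds, i.e. obtain_consent is forbidden. None of the other listed options is forbidden under the premises.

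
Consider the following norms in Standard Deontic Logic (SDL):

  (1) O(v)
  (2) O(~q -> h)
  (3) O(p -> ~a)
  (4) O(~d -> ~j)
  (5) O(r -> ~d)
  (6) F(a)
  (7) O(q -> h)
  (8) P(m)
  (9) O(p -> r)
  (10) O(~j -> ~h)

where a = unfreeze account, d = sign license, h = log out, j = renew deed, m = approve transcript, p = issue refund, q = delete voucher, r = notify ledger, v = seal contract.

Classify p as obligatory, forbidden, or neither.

Forbidden

Premises 2 and 7 are O(~q -> h) and O(q -> h); every ideal world satisfies ~q or q, so in either case h holds — hence O(h).
The contrapositive of premise 10 (O(~j -> ~h)) is O(h -> j), and O(h) is already established, so O(j).
Premise 4, O(~d -> ~j), contraposes to O(j -> d); with O(j) we get O(d).
The contrapositive of premise 5 (O(r -> ~d)) is O(d -> ~r), and O(d) is already established, so O(~r).
The contrapositive of premise 9 (O(p -> r)) is O(~r -> ~p), and O(~r) is already established, so O(~p).
Premises 1, 3, 6, 8 do not contribute to this derivation.
Thus O(~p), which is F(p): p is forbidden.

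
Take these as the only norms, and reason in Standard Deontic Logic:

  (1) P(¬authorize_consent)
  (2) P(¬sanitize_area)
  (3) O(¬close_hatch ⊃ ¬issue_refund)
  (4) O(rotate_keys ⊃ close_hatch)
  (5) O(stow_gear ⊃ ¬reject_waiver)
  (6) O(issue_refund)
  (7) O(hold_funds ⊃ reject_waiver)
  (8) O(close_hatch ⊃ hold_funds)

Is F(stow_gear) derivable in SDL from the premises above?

From premise 6 we have O(issue_refund).
The contrapositive of premise 3 (O(¬close_hatch ⊃ ¬issue_refund)) is O(issue_refund ⊃ close_hatch), and O(issue_refund) is already established, so O(close_hatch).
From O(close_hatch) and premise 8, O(close_hatch ⊃ hold_funds), we obtain O(hold_funds).
Applying K to premise 7 (O(hold_funds ⊃ reject_waiver)) and O(hold_funds) yields O(reject_waiver).
Premise 5 is O(stow_gear ⊃ ¬reject_waiver); contrapositively O(reject_waiver ⊃ ¬stow_gear). Since O(reject_waiver) holds, K gives O(¬stow_gear).
Premises 1, 2, 4 do not contribute to this derivation.
So O(¬stow_gear) holds, i.e. F(stow_gear). The claim follows.

Yes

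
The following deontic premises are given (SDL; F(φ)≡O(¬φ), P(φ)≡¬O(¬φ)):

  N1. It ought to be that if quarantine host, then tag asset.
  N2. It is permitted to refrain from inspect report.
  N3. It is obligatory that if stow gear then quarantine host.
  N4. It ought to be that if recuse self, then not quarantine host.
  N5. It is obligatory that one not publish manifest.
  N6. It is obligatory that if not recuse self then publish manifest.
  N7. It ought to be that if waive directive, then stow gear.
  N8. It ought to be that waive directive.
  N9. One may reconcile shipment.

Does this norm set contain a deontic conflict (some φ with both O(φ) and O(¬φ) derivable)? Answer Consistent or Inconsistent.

Inconsistent

From premise 5 we have O(¬publish_manifest).
Premise 6, O(¬recuse_self → publish_manifest), contraposes to O(¬publish_manifest → recuse_self); with O(¬publish_manifest) we get O(recuse_self).
With premise 4, O(recuse_self → ¬quarantine_host), the K-axiom yields O(¬quarantine_host).
The contrapositive of premise 3 (O(stow_gear → quarantine_host)) is O(¬quarantine_host → ¬stow_gear), and O(¬quarantine_host) is already established, so O(¬stow_gear).
The contrapositive of premise 7 (O(waive_directive → stow_gear)) is O(¬stow_gear → ¬waive_directive), and O(¬stow_gear) is already established, so O(¬waive_directive).
But premise 8 directly asserts O(waive_directive).
We now have both O(¬waive_directive) and O(waive_directive) — waive_directive is simultaneously obligatory and forbidden, violating the D-axiom.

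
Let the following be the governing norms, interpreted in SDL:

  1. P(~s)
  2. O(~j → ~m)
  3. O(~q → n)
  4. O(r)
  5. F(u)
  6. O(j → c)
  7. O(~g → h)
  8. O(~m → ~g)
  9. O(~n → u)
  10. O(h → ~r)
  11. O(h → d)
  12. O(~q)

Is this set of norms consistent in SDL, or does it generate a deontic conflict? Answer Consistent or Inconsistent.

Consistent

Premise 9 is O(~n → u), but O(~n) is not derivable from the premises, so it does not yield O(u).
So O(u) is not derivable, and the apparent clash with O(~u) does not arise.
A world satisfying every obligation exists (e.g. c=true, d=false, g=true, h=false, j=true, m=true, n=true, q=false, r=true, s=false, u=false); no atom is both obligatory and forbidden, so the set is consistent.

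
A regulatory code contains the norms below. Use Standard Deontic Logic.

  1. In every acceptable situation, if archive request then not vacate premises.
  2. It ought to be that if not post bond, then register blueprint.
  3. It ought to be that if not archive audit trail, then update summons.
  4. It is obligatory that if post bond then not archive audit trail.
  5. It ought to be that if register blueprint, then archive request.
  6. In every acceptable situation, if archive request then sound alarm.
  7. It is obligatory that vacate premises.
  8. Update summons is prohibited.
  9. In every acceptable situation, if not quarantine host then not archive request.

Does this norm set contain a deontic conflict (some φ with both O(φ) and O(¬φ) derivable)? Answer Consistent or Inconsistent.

Inconsistent

Premise 7 states O(vacate_premises) outright.
The contrapositive of premise 1 (O(archive_request → ¬vacate_premises)) is O(vacate_premises → ¬archive_request), and O(vacate_premises) is already established, so O(¬archive_request).
The contrapositive of premise 5 (O(register_blueprint → archive_request)) is O(¬archive_request → ¬register_blueprint), and O(¬archive_request) is already established, so O(¬register_blueprint).
Premise 2, O(¬post_bond → register_blueprint), contraposes to O(¬register_blueprint → post_bond); with O(¬register_blueprint) we get O(post_bond).
Applying K to premise 4 (O(post_bond → ¬archive_audit_trail)) and O(post_bond) yields O(¬archive_audit_trail).
Premise 3 is O(¬archive_audit_trail → update_summons); since O(¬archive_audit_trail), deontic closure gives O(update_summons).
However, F(update_summons) at premise 8 amounts to O(¬update_summons).
We now have both O(update_summons) and O(¬update_summons) — update_summons is simultaneously obligatory and forbidden, violating the D-axiom.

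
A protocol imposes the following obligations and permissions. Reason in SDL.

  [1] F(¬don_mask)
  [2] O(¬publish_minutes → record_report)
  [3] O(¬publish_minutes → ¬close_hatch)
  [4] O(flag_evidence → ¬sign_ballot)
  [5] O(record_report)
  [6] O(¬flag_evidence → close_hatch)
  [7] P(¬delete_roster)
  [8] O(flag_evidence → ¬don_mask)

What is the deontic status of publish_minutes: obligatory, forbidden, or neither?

Obligatory

Premise 1 is F(¬don_mask), i.e. O(don_mask).
Premise 8 is O(flag_evidence → ¬don_mask); contrapositively O(don_mask → ¬flag_evidence). Since O(don_mask) holds, K gives O(¬flag_evidence).
With premise 6, O(¬flag_evidence → close_hatch), the K-axiom yields O(close_hatch).
Premise 3 is O(¬publish_minutes → ¬close_hatch); contrapositively O(close_hatch → publish_minutes). Since O(close_hatch) holds, K gives O(publish_minutes).
Premises 2, 4, 5, 7 do not contribute to this derivation.
Hence publish_minutes is obligatory.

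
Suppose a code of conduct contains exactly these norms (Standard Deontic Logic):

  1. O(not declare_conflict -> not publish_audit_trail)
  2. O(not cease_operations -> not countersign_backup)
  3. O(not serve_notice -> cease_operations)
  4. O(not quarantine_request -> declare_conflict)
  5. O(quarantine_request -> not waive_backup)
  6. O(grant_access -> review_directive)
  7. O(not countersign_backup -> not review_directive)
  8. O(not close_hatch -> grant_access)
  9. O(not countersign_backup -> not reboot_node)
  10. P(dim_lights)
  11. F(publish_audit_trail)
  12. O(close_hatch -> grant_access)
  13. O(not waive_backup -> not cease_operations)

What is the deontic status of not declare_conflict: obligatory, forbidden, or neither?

Forbidden

By case analysis on close_hatch: premise 12 gives O(close_hatch -> grant_access) and premise 8 gives O(not close_hatch -> grant_access), so O(grant_access) either way.
From O(grant_access) and premise 6, O(grant_access -> review_directive), we obtain O(review_directive).
Premise 7 is O(not countersign_backup -> not review_directive); contrapositively O(review_directive -> countersign_backup). Since O(review_directive) holds, K gives O(countersign_backup).
Premise 2, O(not cease_operations -> not countersign_backup), contraposes to O(countersign_backup -> cease_operations); with O(countersign_backup) we get O(cease_operations).
The contrapositive of premise 13 (O(not waive_backup -> not cease_operations)) is O(cease_operations -> waive_backup), and O(cease_operations) is already established, so O(waive_backup).
The contrapositive of premise 5 (O(quarantine_request -> not waive_backup)) is O(waive_backup -> not quarantine_request), and O(waive_backup) is already established, so O(not quarantine_request).
From O(not quarantine_request) and premise 4, O(not quarantine_request -> declare_conflict), we obtain O(declare_conflict).
Premises 1, 3, 9, 10, 11 do not contribute to this derivation.
Thus O(declare_conflict), which is F(not declare_conflict): not declare_conflict is forbidden.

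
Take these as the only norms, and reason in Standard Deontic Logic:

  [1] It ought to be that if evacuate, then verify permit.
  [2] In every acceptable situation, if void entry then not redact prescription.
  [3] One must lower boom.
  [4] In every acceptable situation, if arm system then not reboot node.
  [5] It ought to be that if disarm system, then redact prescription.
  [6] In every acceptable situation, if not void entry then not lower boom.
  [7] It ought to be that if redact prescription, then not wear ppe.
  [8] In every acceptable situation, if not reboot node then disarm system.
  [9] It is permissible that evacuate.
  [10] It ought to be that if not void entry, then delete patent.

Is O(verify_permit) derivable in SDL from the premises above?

No

Premise 1 is O(evacuate → verify_permit), but O(evacuate) is not derivable from the premises (the permission P(evacuate) asserts only ¬O(¬evacuate), not O(evacuate)), so it does not yield O(verify_permit).
No other premise forces O(verify_permit). An ideal world satisfying every premise can still have verify_permit false, so O(verify_permit) is not derivable.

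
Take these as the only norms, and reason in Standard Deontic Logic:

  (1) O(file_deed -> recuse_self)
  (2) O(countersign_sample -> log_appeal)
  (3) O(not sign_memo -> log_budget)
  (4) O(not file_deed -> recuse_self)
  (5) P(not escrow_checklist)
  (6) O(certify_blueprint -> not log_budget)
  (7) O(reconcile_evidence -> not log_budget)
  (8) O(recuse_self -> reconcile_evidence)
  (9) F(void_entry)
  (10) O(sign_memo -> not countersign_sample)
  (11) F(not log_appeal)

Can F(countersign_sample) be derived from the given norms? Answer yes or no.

Premises 1 and 4 are O(file_deed -> recuse_self) and O(not file_deed -> recuse_self); every ideal world satisfies file_deed or not file_deed, so in either case recuse_self holds — hence O(recuse_self).
Applying K to premise 8 (O(recuse_self -> reconcile_evidence)) and O(recuse_self) yields O(reconcile_evidence).
Premise 7 is O(reconcile_evidence -> not log_budget); since O(reconcile_evidence), deontic closure gives O(not log_budget).
Premise 3, O(not sign_memo -> log_budget), contraposes to O(not log_budget -> sign_memo); with O(not log_budget) we get O(sign_memo).
From O(sign_memo) and premise 10, O(sign_memo -> not countersign_sample), we obtain O(not countersign_sample).
Premises 2, 5, 6, 9, 11 do not contribute to this derivation.
So O(not countersign_sample) holds, i.e. F(countersign_sample). The claim follows.

Yes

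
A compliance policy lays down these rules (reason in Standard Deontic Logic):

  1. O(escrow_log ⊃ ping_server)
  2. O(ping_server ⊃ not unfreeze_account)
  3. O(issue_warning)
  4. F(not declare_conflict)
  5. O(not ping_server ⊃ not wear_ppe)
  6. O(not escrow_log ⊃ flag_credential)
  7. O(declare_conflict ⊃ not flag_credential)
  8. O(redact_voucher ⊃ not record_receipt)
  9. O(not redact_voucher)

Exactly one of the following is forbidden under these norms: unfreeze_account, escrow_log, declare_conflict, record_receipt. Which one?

F(not declare_conflict) at premise 4 means O(declare_conflict).
Premise 7 is O(declare_conflict ⊃ not flag_credential); since O(declare_conflict), deontic closure gives O(not flag_credential).
Premise 6, O(not escrow_log ⊃ flag_credential), contraposes to O(not flag_credential ⊃ escrow_log); with O(not flag_credential) we get O(escrow_log).
From O(escrow_log) and premise 1, O(escrow_log ⊃ ping_server), we obtain O(ping_server).
Applying K to premise 2 (O(ping_server ⊃ not unfreeze_account)) and O(ping_server) yields O(not unfreeze_account).
So O(not unfreeze_account) holds, i.e. unfreeze_account is forbidden. None of the other listed options is forbidden under the premises.

unfreeze_account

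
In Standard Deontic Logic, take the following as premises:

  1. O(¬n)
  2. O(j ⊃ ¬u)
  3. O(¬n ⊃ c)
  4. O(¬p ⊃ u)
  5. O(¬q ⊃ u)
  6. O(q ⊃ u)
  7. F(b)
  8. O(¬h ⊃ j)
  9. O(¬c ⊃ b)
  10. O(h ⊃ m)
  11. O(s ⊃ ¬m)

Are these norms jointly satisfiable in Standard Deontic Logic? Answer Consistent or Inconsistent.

Consistent

Premise 9 is O(¬c ⊃ b), but O(¬c) is not derivable from the premises, so it does not yield O(b).
So O(b) is not derivable, and the apparent clash with O(¬b) does not arise.
A world satisfying every obligation exists (e.g. b=false, c=true, h=true, j=false, m=true, n=false, p=false, q=false, s=false, u=true); no atom is both obligatory and forbidden, so the set is consistent.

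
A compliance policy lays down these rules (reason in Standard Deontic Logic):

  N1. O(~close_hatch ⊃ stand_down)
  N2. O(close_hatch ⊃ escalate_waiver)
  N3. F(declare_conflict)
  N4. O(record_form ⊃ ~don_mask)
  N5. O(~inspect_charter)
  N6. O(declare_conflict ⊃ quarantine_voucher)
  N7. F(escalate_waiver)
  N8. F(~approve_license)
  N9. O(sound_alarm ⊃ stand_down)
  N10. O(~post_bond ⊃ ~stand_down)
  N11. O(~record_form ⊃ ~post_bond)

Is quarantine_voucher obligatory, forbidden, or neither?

Premise 6 is O(declare_conflict ⊃ quarantine_voucher), but O(declare_conflict) is not derivable from the premises, so it does not yield O(quarantine_voucher).
No premise or chain of K-axiom applications forces O(quarantine_voucher), and none forces O(~quarantine_voucher). So quarantine_voucher is neither obligatory nor forbidden under these norms.

Neither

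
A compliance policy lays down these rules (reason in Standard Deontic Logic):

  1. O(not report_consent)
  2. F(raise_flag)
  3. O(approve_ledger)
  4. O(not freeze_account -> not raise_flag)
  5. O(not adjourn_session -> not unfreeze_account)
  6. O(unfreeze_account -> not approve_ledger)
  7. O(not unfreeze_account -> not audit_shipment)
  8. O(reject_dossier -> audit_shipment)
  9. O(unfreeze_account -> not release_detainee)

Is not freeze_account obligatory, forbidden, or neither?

Neither

Premise 4 is O(not freeze_account -> not raise_flag); even if O(not raise_flag) held, inferring O(not freeze_account) would be affirming the consequent — invalid.
No premise or chain of K-axiom applications forces O(not freeze_account), and none forces O(freeze_account). So not freeze_account is neither obligatory nor forbidden under these norms.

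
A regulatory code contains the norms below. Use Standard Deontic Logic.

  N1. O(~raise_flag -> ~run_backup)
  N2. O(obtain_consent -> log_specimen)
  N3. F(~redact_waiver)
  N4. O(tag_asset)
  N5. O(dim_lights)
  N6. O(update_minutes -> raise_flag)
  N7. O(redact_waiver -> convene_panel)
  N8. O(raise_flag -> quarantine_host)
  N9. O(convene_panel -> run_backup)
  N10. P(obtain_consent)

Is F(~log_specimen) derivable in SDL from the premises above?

Premise 2 is O(obtain_consent -> log_specimen), but O(obtain_consent) is not derivable from the premises (the permission P(obtain_consent) asserts only ~O(~obtain_consent), not O(obtain_consent)), so it does not yield O(log_specimen).
No other premise forces O(log_specimen). An ideal world satisfying every premise can still have ~log_specimen true, so F(~log_specimen) is not derivable.

No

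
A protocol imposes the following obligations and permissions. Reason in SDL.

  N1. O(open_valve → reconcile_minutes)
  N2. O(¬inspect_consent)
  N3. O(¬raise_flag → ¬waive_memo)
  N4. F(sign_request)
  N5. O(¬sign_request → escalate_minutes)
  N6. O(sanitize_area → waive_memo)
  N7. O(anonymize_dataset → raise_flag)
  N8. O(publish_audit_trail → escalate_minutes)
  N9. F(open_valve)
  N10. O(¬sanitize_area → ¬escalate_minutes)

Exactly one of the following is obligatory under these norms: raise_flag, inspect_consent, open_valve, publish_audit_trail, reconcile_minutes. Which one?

raise_flag

F(sign_request) at premise 4 means O(¬sign_request).
Applying K to premise 5 (O(¬sign_request → escalate_minutes)) and O(¬sign_request) yields O(escalate_minutes).
Premise 10 is O(¬sanitize_area → ¬escalate_minutes); contrapositively O(escalate_minutes → sanitize_area). Since O(escalate_minutes) holds, K gives O(sanitize_area).
With premise 6, O(sanitize_area → waive_memo), the K-axiom yields O(waive_memo).
Premise 3 is O(¬raise_flag → ¬waive_memo); contrapositively O(waive_memo → raise_flag). Since O(waive_memo) holds, K gives O(raise_flag).
So O(raise_flag) holds — raise_flag is obligatory. None of the other listed options is made obligatory by any chain of premises.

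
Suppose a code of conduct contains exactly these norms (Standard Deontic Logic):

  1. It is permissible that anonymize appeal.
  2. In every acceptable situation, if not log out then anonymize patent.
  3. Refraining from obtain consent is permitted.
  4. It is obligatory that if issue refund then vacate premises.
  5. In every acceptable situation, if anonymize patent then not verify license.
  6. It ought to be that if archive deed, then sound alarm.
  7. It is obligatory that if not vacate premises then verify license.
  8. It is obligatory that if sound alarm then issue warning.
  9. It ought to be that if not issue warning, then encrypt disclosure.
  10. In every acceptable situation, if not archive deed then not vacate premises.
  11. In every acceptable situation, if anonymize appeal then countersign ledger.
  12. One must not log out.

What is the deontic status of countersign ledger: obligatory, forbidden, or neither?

Premise 11 is O(anonymize_appeal → countersign_ledger), but O(anonymize_appeal) is not derivable from the premises (the permission P(anonymize_appeal) asserts only ¬O(¬anonymize_appeal), not O(anonymize_appeal)), so it does not yield O(countersign_ledger).
No premise or chain of K-axiom applications forces O(countersign_ledger), and none forces O(¬countersign_ledger). So countersign_ledger is neither obligatory nor forbidden under these norms.

Neither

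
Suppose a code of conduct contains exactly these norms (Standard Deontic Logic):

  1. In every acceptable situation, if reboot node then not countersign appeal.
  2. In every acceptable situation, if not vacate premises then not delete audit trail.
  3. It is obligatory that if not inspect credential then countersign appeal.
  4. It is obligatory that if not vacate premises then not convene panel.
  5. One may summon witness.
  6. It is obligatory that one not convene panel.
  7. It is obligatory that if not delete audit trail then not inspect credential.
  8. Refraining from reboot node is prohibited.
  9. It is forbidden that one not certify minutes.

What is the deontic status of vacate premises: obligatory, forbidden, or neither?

Premise 8 is F(¬reboot_node), i.e. O(reboot_node).
Applying K to premise 1 (O(reboot_node → ¬countersign_appeal)) and O(reboot_node) yields O(¬countersign_appeal).
Premise 3 is O(¬inspect_credential → countersign_appeal); contrapositively O(¬countersign_appeal → inspect_credential). Since O(¬countersign_appeal) holds, K gives O(inspect_credential).
Premise 7 is O(¬delete_audit_trail → ¬inspect_credential); contrapositively O(inspect_credential → delete_audit_trail). Since O(inspect_credential) holds, K gives O(delete_audit_trail).
Premise 2 is O(¬vacate_premises → ¬delete_audit_trail); contrapositively O(delete_audit_trail → vacate_premises). Since O(delete_audit_trail) holds, K gives O(vacate_premises).
Premises 4, 5, 6, 9 do not contribute to this derivation.
Hence vacate_premises is obligatory.

Obligatory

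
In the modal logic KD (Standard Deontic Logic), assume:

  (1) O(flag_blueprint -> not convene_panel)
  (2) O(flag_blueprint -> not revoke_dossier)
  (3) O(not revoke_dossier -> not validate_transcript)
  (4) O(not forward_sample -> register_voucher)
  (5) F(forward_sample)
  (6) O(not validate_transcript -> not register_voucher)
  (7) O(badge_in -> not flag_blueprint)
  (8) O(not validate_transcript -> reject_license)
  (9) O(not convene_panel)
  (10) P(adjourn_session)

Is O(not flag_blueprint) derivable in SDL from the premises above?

Yes

F(forward_sample) at premise 5 means O(not forward_sample).
With premise 4, O(not forward_sample -> register_voucher), the K-axiom yields O(register_voucher).
The contrapositive of premise 6 (O(not validate_transcript -> not register_voucher)) is O(register_voucher -> validate_transcript), and O(register_voucher) is already established, so O(validate_transcript).
Premise 3 is O(not revoke_dossier -> not validate_transcript); contrapositively O(validate_transcript -> revoke_dossier). Since O(validate_transcript) holds, K gives O(revoke_dossier).
Premise 2 is O(flag_blueprint -> not revoke_dossier); contrapositively O(revoke_dossier -> not flag_blueprint). Since O(revoke_dossier) holds, K gives O(not flag_blueprint).
Premises 1, 7, 8, 9, 10 do not contribute to this derivation.
So O(not flag_blueprint) follows.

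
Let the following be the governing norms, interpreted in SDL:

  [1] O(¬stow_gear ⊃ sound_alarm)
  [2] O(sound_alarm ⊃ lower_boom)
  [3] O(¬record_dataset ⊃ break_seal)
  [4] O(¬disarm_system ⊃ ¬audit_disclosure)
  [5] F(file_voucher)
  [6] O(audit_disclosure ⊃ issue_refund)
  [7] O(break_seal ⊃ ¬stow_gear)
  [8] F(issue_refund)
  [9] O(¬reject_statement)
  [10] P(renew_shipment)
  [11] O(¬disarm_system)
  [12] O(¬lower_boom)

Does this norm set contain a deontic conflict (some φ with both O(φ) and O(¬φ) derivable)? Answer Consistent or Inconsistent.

Consistent

Premise 6 is O(audit_disclosure ⊃ issue_refund), but O(audit_disclosure) is not derivable from the premises, so it does not yield O(issue_refund).
So O(issue_refund) is not derivable, and the apparent clash with O(¬issue_refund) does not arise.
A world satisfying every obligation exists (e.g. audit_disclosure=false, break_seal=false, disarm_system=false, file_voucher=false, issue_refund=false, lower_boom=false, record_dataset=true, reject_statement=false, renew_shipment=false, sound_alarm=false, stow_gear=true); no atom is both obligatory and forbidden, so the set is consistent.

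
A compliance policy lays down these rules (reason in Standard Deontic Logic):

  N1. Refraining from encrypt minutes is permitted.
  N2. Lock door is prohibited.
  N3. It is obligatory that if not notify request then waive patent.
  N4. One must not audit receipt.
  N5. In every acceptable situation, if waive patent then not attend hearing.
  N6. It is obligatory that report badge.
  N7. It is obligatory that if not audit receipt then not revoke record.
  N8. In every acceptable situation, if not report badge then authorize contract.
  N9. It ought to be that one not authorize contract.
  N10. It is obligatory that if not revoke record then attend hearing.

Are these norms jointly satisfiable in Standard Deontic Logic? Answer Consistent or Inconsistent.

Consistent

Premise 8 is O(¬report_badge → authorize_contract), but O(¬report_badge) is not derivable from the premises, so it does not yield O(authorize_contract).
So O(authorize_contract) is not derivable, and the apparent clash with O(¬authorize_contract) does not arise.
A world satisfying every obligation exists (e.g. attend_hearing=true, audit_receipt=false, authorize_contract=false, encrypt_minutes=false, lock_door=false, notify_request=true, report_badge=true, revoke_record=false, waive_patent=false); no atom is both obligatory and forbidden, so the set is consistent.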